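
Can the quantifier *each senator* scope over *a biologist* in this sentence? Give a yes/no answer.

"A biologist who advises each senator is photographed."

No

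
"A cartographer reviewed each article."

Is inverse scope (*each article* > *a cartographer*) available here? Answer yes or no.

Yes

*a cartographer* and *each article* are co-arguments of the matrix verb, with nothing but a clause-internal boundary between them.
Clause-internal QR can adjoin the lower DP above the subject, yielding the inverse reading.
The sentence is scopally ambiguous between *a cartographer* > *each article* and *each article* > *a cartographer*.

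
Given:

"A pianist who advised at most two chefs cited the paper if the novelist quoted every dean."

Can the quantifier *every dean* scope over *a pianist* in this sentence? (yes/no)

*every dean* is embedded in the adjunct clause *if the novelist quoted every dean*.
Adverbial clauses are not L-marked, so they are barriers for QR — the quantifier cannot escape the adjunct.
The inverse ordering *every dean* > *a pianist* is therefore underivable.

No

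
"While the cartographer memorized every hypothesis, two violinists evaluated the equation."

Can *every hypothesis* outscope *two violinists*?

No

The target quantifier *every hypothesis* is part of the adjunct clause *while the cartographer memorized every hypothesis*.
Since the clause is an adjunct (not a complement), the Adjunct Condition blocks QR across its edge.
*every hypothesis* is confined to the island and cannot take scope over *two violinists*.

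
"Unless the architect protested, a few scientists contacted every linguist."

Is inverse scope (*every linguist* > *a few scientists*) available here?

Yes

*every linguist* is a matrix argument; the adjunct is an island but the target quantifier is outside it.
QR within a single clause is free, so the lower quantifier may take scope over the higher one.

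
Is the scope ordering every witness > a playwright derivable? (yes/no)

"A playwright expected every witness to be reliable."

This is an ECM construction: *every witness* is the infinitival subject, Case-marked by the matrix verb, and the infinitive is transparent for QR.
Since no island is crossed, the inverse ordering is licensed alongside surface scope.

Yes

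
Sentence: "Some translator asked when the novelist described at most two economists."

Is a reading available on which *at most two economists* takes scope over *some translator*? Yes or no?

No

The DP *at most two economists* is contained in the embedded question *when the novelist described at most two economists*.
The wh-island constraint blocks QR out of an embedded interrogative.
*at most two economists* > *some translator* would require crossing that boundary, which is illicit.
(Only the surface reading survives: one fixed translator with respect to all the relevant economists.)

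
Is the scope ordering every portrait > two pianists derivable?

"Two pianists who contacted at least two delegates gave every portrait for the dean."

*every portrait* sits in the matrix clause, not in the relative clause on *two pianists*.
No island intervenes, so both surface and inverse scope are derivable.

Yes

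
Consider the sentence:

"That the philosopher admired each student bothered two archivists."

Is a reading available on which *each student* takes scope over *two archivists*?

No

The target quantifier *each student* is part of the sentential subject *that the philosopher admired each student*.
Sentential subjects are islands: a quantifier inside the subject clause cannot raise over the matrix predicate.
*each student* > *two archivists* would require crossing that boundary, which is illicit.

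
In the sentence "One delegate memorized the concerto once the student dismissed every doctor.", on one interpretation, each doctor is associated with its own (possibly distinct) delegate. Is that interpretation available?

That reading corresponds to *every doctor* > *one delegate*.
*every doctor* is embedded in the adjunct clause *once the student dismissed every doctor*.
Scope out of an adjunct clause is unavailable: QR respects the adjunct-island constraint.
*every doctor* > *one delegate* would require crossing that boundary, which is illicit.

No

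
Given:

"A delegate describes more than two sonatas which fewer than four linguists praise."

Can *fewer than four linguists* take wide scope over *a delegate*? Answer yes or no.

*fewer than four linguists* is embedded in the relative clause *which fewer than four linguists praise* modifying *more than two sonatas*.
QR out of a relative clause is ruled out by the relative-clause island constraint.
*fewer than four linguists* > *a delegate* would require crossing that boundary, which is illicit.

No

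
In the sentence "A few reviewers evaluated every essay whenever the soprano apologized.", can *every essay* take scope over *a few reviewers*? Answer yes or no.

The adjunct island is irrelevant here — *every essay* and *a few reviewers* are both in the matrix clause.
Since no island is crossed, the inverse ordering is licensed alongside surface scope.
So *every essay* > *a few reviewers* is among the available readings.

Yes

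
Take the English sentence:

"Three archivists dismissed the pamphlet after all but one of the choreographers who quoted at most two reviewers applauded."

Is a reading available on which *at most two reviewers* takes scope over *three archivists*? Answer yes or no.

No

The target quantifier *at most two reviewers* is part of the relative clause *who quoted at most two reviewers*, which is itself inside the adjunct *after all but one of the choreographers who quoted at most two reviewers applauded*.
The quantifier would have to escape first the RC and then the adjunct — two independent island violations.
So the wide-scope reading for *at most two reviewers* is blocked.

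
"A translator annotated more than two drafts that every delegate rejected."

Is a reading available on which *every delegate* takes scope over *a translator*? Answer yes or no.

No

Structurally, *every delegate* is inside the relative clause *that every delegate rejected* modifying *more than two drafts*.
Relative clauses block scope extraction: QR cannot target a position outside the modified NP.
So the wide-scope reading for *every delegate* is blocked.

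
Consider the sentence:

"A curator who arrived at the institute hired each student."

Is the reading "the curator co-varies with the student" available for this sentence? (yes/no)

The described interpretation is the *each student* > *a curator* scoping.
Although the sentence contains a relative clause (*who arrived at the institute*), *each student* is outside it, in the matrix VP.
Since no island is crossed, the inverse ordering is licensed alongside surface scope.

Yes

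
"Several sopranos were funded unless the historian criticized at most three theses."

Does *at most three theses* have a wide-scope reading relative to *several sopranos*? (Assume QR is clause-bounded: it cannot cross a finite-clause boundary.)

No

*at most three theses* sits inside the adjunct clause *unless the historian criticized at most three theses*.
Adverbial clauses are not L-marked, so they are barriers for QR — the quantifier cannot escape the adjunct.
Hence only narrow scope for *at most three theses* (under *several sopranos*) survives.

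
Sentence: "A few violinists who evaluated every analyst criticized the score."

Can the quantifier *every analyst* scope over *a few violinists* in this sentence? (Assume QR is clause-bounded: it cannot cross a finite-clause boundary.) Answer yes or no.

No

*every analyst* sits inside the relative clause *who evaluated every analyst*.
The relative clause forms an island for QR, so the quantifier is confined to the head noun's restrictor.
There is no licit LF on which *every analyst* c-commands *a few violinists*.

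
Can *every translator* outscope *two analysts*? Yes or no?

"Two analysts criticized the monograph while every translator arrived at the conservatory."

No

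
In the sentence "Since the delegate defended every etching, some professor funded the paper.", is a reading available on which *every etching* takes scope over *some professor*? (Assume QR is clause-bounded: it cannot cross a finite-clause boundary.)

No

Structurally, *every etching* is inside the adjunct clause *since the delegate defended every etching*.
Adjunct clauses are scope islands: a quantifier inside an adjunct cannot raise into the matrix clause.
*every etching* is confined to the island and cannot take scope over *some professor*.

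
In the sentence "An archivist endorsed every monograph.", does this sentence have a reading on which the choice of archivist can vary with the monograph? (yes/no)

The paraphrase describes the scope ordering *every monograph* > *an archivist*.
*an archivist* and *every monograph* are co-arguments of the matrix verb, with nothing but a clause-internal boundary between them.
Clause-internal QR can adjoin the lower DP above the subject, yielding the inverse reading.

Yes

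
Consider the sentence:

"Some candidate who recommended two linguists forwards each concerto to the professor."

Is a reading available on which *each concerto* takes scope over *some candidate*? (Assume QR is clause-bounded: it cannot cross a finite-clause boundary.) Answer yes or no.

The RC *who recommended two linguists* is an island, but *each concerto* is not inside it — it is the matrix object, a clausemate of *some candidate*.
Clause-internal QR can adjoin the lower DP above the subject, yielding the inverse reading.
The sentence is scopally ambiguous between *some candidate* > *each concerto* and *each concerto* > *some candidate*.

Yes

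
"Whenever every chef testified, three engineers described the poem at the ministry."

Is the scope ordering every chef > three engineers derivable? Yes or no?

No

*every chef* sits inside the adjunct clause *whenever every chef testified*.
Adverbial clauses are not L-marked, so they are barriers for QR — the quantifier cannot escape the adjunct.
There is no licit LF on which *every chef* c-commands *three engineers*.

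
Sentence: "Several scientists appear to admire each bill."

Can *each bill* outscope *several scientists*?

Raising constructions are monoclausal for scope purposes; *each bill* is not separated from *several scientists* by any island.
No island intervenes, so both surface and inverse scope are derivable.

Yes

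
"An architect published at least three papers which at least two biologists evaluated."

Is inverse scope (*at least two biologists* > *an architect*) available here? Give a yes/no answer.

No

The DP *at least two biologists* is contained in the relative clause *which at least two biologists evaluated* modifying *at least three papers*.
Quantifiers inside a relative clause are trapped there; the RC boundary blocks QR.
The inverse ordering *at least two biologists* > *an architect* is therefore underivable.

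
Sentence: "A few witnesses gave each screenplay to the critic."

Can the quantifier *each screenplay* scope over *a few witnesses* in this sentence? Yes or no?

Yes

*a few witnesses* and *each screenplay* are co-arguments of the matrix verb, with nothing but a clause-internal boundary between them.
QR within a single clause is free, so the lower quantifier may take scope over the higher one.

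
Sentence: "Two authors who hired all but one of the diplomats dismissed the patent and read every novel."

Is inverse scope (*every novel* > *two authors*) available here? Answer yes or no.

No

*every novel* sits inside one conjunct of the coordinate structure (*read every novel*).
Coordinate structures are islands for non-across-the-board movement, QR included.
So *every novel* cannot raise high enough to outscope *two authors*; only the surface ordering *two authors* > *every novel* is available.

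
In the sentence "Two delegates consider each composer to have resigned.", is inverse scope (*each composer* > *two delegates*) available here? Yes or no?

Yes

The ECM infinitive is scope-transparent — *each composer* is free to raise above *two delegates*.
No island intervenes, so both surface and inverse scope are derivable.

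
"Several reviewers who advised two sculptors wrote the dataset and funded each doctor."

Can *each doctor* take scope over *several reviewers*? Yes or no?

No

The target quantifier *each doctor* is part of one conjunct of the coordinate structure (*funded each doctor*).
Asymmetric QR out of one conjunct violates the Coordinate Structure Constraint.
There is no licit LF on which *each doctor* c-commands *several reviewers*.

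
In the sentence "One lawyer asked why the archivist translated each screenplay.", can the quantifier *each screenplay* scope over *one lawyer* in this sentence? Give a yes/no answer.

No

*each screenplay* is embedded in the embedded question *why the archivist translated each screenplay*.
Embedded questions are wh-islands: a quantifier inside an indirect question cannot QR into the matrix clause.
So *each screenplay* cannot raise to a position above *one lawyer*.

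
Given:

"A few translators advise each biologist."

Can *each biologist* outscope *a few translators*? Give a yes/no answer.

Yes

*each biologist* and *a few translators* are in the same minimal clause.
Clause-internal QR can adjoin the lower DP above the subject, yielding the inverse reading.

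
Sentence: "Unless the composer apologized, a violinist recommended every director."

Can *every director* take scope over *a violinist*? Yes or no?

Although there is an adjunct clause, *every director* is in the main clause, not inside the adjunct.
Nothing blocks QR of the lower DP to a position above the higher one, so inverse scope is available.
Both orderings are possible: *a violinist* > *every director* and *every director* > *a violinist*.

Yes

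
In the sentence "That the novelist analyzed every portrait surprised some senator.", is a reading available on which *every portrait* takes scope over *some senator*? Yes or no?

The DP *every portrait* is contained in the sentential subject *that the novelist analyzed every portrait*.
Clausal subjects are scope islands; QR from inside the subject into the matrix is barred.
The ordering *every portrait* > *some senator* is therefore underivable.

No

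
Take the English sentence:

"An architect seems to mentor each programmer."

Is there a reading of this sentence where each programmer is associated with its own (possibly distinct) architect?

Yes

The paraphrase describes the scope ordering *each programmer* > *an architect*.
The matrix predicate is a raising verb, whose infinitival complement is not a scope island — *each programmer* can QR into the matrix clause.
No island intervenes, so both surface and inverse scope are derivable.
The sentence is scopally ambiguous between *an architect* > *each programmer* and *each programmer* > *an architect*.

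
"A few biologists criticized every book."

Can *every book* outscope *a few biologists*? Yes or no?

Yes

*every book* and *a few biologists* are in the same minimal clause.
Ordinary QR to a clause-peripheral position gives the wide-scope LF for the lower DP.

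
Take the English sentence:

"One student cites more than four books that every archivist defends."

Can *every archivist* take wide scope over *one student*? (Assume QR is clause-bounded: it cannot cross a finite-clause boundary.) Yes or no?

No

Structurally, *every archivist* is inside the relative clause *that every archivist defends* modifying *more than four books*.
QR out of a relative clause is ruled out by the relative-clause island constraint.
So *every archivist* cannot raise to a position above *one student*.
(Only the surface reading survives: one fixed student with respect to all the relevant archivists.)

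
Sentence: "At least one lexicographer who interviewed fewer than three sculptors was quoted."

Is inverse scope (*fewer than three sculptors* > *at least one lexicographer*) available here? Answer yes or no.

No

The DP *fewer than three sculptors* is contained in the relative clause *who interviewed fewer than three sculptors*.
A relative clause is a scope island — quantifier raising cannot cross its boundary.
*fewer than three sculptors* is confined to the island and cannot take scope over *at least one lexicographer*.
(Only the surface reading survives: one fixed lexicographer with respect to all the relevant sculptors.)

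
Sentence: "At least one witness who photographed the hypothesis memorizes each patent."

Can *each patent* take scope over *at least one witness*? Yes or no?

Yes

*each patent* is a matrix argument; only *at least one witness* is modified by the relative clause *who photographed the hypothesis*, so the RC island is irrelevant to the target quantifier.
Clause-internal QR can adjoin the lower DP above the subject, yielding the inverse reading.
The sentence is scopally ambiguous between *at least one witness* > *each patent* and *each patent* > *at least one witness*.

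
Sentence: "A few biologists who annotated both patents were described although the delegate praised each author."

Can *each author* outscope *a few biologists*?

The DP *each author* is contained in the adjunct clause *although the delegate praised each author*.
Adverbial clauses are not L-marked, so they are barriers for QR — the quantifier cannot escape the adjunct.
*each author* is confined to the island and cannot take scope over *a few biologists*.

No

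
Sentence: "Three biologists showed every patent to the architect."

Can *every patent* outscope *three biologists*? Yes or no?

Yes

*three biologists* and *every patent* are co-arguments of the matrix verb, with nothing but a clause-internal boundary between them.
Clause-internal QR can adjoin the lower DP above the subject, yielding the inverse reading.
The sentence is scopally ambiguous between *three biologists* > *every patent* and *every patent* > *three biologists*.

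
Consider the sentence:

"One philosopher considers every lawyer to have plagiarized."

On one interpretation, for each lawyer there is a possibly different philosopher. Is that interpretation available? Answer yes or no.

Yes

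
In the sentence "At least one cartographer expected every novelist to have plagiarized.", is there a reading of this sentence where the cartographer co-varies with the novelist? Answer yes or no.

Yes

The paraphrase describes the scope ordering *every novelist* > *at least one cartographer*.
This is an ECM construction: *every novelist* is the infinitival subject, Case-marked by the matrix verb, and the infinitive is transparent for QR.
QR within a single clause is free, so the lower quantifier may take scope over the higher one.
So *every novelist* > *at least one cartographer* is among the available readings.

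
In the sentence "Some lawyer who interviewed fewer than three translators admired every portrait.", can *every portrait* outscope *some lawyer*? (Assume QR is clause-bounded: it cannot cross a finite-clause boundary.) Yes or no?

Yes

Although the sentence contains a relative clause (*who interviewed fewer than three translators*), *every portrait* is outside it, in the matrix VP.
QR within a single clause is free, so the lower quantifier may take scope over the higher one.
The sentence is scopally ambiguous between *some lawyer* > *every portrait* and *every portrait* > *some lawyer*.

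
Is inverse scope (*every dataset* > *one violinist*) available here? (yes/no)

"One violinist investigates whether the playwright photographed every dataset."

*every dataset* sits inside the embedded question *whether the playwright photographed every dataset*.
Embedded questions are wh-islands: a quantifier inside an indirect question cannot QR into the matrix clause.
Hence only narrow scope for *every dataset* (under *one violinist*) survives.

No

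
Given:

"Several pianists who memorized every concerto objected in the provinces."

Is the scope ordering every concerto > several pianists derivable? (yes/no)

Structurally, *every concerto* is inside the relative clause *who memorized every concerto*.
Relative clauses are scope islands: a quantifier cannot QR out of a relative clause to take scope in the matrix clause.
So *every concerto* cannot raise to a position above *several pianists*.

No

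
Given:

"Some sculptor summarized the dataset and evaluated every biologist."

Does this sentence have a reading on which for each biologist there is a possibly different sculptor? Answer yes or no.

This is the *every biologist* > *some sculptor* reading.
The DP *every biologist* is contained in one conjunct of the coordinate structure (*evaluated every biologist*).
Coordinate structures are islands for non-across-the-board movement, QR included.
So *every biologist* cannot raise high enough to outscope *some sculptor*; only the surface ordering *some sculptor* > *every biologist* is available.
(Only the surface reading survives: one fixed sculptor with respect to all the relevant biologists.)

No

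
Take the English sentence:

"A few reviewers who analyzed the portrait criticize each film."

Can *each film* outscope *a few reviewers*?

The relative clause *who analyzed the portrait* modifies *a few reviewers*, but *each film* is not inside that relative clause — it is an argument of the matrix verb.
Clause-internal QR can adjoin the lower DP above the subject, yielding the inverse reading.

Yes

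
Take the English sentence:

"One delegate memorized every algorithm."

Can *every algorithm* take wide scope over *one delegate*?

*one delegate* and *every algorithm* are co-arguments of the matrix verb, with nothing but a clause-internal boundary between them.
With no island boundary between them, the object can take inverse scope over the subject via ordinary QR within the clause.

Yes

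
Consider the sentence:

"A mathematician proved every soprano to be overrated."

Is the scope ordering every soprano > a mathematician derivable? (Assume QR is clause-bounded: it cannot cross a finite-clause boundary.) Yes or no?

Yes

ECM infinitives lack a CP barrier, so *every soprano* can QR over the matrix subject *a mathematician*.
With no island boundary between them, the object can take inverse scope over the subject via ordinary QR within the clause.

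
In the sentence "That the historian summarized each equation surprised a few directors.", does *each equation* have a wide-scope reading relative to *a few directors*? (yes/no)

No

The DP *each equation* is contained in the sentential subject *that the historian summarized each equation*.
Sentential subjects are islands: a quantifier inside the subject clause cannot raise over the matrix predicate.
So the wide-scope reading for *each equation* is blocked.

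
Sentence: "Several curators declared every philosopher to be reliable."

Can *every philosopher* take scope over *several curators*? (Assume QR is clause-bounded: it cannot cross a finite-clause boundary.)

Yes

*every philosopher* is the subject of an ECM infinitive — the infinitival complement of an ECM verb is not a scope island, so *every philosopher* can raise into the matrix clause.
No island intervenes, so both surface and inverse scope are derivable.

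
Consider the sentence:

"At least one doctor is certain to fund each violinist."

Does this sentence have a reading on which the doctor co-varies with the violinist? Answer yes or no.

Yes

The described interpretation is the *each violinist* > *at least one doctor* scoping.
*each violinist* is the object of the infinitival complement of a raising predicate; raising infinitives are transparent for QR, so the two DPs are in effect clausemates.
QR within a single clause is free, so the lower quantifier may take scope over the higher one.
The sentence is scopally ambiguous between *at least one doctor* > *each violinist* and *each violinist* > *at least one doctor*.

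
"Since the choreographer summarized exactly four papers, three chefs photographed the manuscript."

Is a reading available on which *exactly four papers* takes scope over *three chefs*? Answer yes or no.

The target quantifier *exactly four papers* is part of the adjunct clause *since the choreographer summarized exactly four papers*.
Scope out of an adjunct clause is unavailable: QR respects the adjunct-island constraint.
There is no licit LF on which *exactly four papers* c-commands *three chefs*.

No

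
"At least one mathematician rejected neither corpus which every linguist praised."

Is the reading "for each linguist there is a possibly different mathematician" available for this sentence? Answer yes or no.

No

That reading corresponds to *every linguist* > *at least one mathematician*.
The DP *every linguist* is contained in the relative clause *which every linguist praised* modifying *neither corpus*.
Relative clauses block scope extraction: QR cannot target a position outside the modified NP.
*every linguist* is confined to the island and cannot take scope over *at least one mathematician*.
(Only the surface reading survives: one fixed mathematician with respect to all the relevant linguists.)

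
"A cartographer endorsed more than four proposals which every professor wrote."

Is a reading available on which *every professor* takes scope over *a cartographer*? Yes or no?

*every professor* sits inside the relative clause *which every professor wrote* modifying *more than four proposals*.
The relative clause forms an island for QR, so the quantifier is confined to the head noun's restrictor.
There is no licit LF on which *every professor* c-commands *a cartographer*.
(Only the surface reading survives: one fixed cartographer with respect to all the relevant professors.)

No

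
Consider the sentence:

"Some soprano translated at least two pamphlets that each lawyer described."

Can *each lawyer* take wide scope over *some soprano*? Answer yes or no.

No

The target quantifier *each lawyer* is part of the relative clause *that each lawyer described* modifying *at least two pamphlets*.
Relative clauses are scope islands: a quantifier cannot QR out of a relative clause to take scope in the matrix clause.
Hence only narrow scope for *each lawyer* (under *some soprano*) survives.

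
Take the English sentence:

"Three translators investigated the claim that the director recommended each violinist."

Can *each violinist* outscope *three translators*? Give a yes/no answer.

*each violinist* occurs within the complex NP *the claim that the director recommended each violinist*.
Noun-complement clauses are scope islands (the Complex NP Constraint): a quantifier inside one cannot scope into the matrix.
There is no licit LF on which *each violinist* c-commands *three translators*.

No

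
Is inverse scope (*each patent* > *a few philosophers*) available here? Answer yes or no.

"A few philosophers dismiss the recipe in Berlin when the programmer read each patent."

*each patent* is embedded in the adjunct clause *when the programmer read each patent*.
Adjunct clauses are scope islands: a quantifier inside an adjunct cannot raise into the matrix clause.
So *each patent* cannot raise to a position above *a few philosophers*.

No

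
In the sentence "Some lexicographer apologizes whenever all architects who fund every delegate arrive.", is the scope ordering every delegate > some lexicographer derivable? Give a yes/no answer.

The target quantifier *every delegate* is part of the relative clause *who fund every delegate*, which is itself inside the adjunct *whenever all architects who fund every delegate arrive*.
Both the relative clause and the enclosing adjunct are scope islands; QR cannot cross either.
*every delegate* is confined to the island and cannot take scope over *some lexicographer*.

No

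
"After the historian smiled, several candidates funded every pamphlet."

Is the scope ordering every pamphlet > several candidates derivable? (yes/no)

Yes

Although there is an adjunct clause, *every pamphlet* is in the main clause, not inside the adjunct.
QR within a single clause is free, so the lower quantifier may take scope over the higher one.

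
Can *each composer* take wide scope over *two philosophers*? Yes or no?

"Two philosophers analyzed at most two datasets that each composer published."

Structurally, *each composer* is inside the relative clause *that each composer published* modifying *at most two datasets*.
QR out of a relative clause is ruled out by the relative-clause island constraint.
The inverse ordering *each composer* > *two philosophers* is therefore underivable.

No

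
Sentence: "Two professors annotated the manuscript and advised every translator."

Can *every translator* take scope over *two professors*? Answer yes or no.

No

The DP *every translator* is contained in one conjunct of the coordinate structure (*advised every translator*).
Coordinate structures are islands for non-across-the-board movement, QR included.
*every translator* is confined to the island and cannot take scope over *two professors*.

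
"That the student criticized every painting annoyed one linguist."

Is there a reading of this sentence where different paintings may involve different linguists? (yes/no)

That reading corresponds to *every painting* > *one linguist*.
*every painting* occurs within the sentential subject *that the student criticized every painting*.
Sentential subjects are islands: a quantifier inside the subject clause cannot raise over the matrix predicate.
There is no licit LF on which *every painting* c-commands *one linguist*.

No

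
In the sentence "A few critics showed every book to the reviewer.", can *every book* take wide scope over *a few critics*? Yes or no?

Yes

*every book* and *a few critics* are in the same minimal clause.
Clause-internal QR can adjoin the lower DP above the subject, yielding the inverse reading.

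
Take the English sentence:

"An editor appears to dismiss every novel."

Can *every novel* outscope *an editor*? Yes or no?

Yes

*every novel* is inside a raising infinitive, which is transparent to QR (no CP barrier), so it behaves as a matrix argument.
Clause-internal QR can adjoin the lower DP above the subject, yielding the inverse reading.
So *every novel* > *an editor* is among the available readings.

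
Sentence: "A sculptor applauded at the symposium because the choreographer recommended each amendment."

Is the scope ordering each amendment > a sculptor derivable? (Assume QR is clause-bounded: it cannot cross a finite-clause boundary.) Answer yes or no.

No

The DP *each amendment* is contained in the adjunct clause *because the choreographer recommended each amendment*.
The adjunct-island constraint bars QR out of an adverbial clause.
The inverse ordering *each amendment* > *a sculptor* is therefore underivable.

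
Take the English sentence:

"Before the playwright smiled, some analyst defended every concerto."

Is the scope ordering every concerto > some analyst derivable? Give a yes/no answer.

Neither queried DP is inside the adjunct, so the adjunct-island constraint does not apply.
Ordinary QR to a clause-peripheral position gives the wide-scope LF for the lower DP.

Yes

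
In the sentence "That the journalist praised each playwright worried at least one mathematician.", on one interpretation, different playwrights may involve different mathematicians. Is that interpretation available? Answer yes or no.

No

This is the *each playwright* > *at least one mathematician* reading.
Structurally, *each playwright* is inside the sentential subject *that the journalist praised each playwright*.
Clausal subjects are scope islands; QR from inside the subject into the matrix is barred.
So *each playwright* cannot raise to a position above *at least one mathematician*.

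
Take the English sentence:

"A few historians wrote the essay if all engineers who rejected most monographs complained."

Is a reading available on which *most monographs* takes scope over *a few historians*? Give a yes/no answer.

No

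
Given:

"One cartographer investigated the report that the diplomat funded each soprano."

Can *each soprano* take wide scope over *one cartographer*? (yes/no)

*each soprano* is embedded in the complex NP *the report that the diplomat funded each soprano*.
Since the clause is the complement of a nominal head, the CNPC blocks scope extraction.
*each soprano* is confined to the island and cannot take scope over *one cartographer*.

No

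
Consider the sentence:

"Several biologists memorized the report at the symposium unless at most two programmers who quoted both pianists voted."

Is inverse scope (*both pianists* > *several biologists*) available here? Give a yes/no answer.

No

*both pianists* sits inside the relative clause *who quoted both pianists*, which is itself inside the adjunct *unless at most two programmers who quoted both pianists voted*.
Nested islands: the RC island is itself inside an adjunct island, so wide scope is doubly excluded.
So the wide-scope reading for *both pianists* is blocked.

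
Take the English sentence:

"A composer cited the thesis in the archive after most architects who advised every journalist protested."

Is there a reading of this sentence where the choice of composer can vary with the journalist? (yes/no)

The paraphrase describes the scope ordering *every journalist* > *a composer*.
*every journalist* sits inside the relative clause *who advised every journalist*, which is itself inside the adjunct *after most architects who advised every journalist protested*.
Even if one barrier were somehow void, the other would still block QR.
*every journalist* is confined to the island and cannot take scope over *a composer*.

No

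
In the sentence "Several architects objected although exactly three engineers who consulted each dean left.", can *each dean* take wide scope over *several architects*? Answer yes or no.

The DP *each dean* is contained in the relative clause *who consulted each dean*, which is itself inside the adjunct *although exactly three engineers who consulted each dean left*.
Two island boundaries intervene — the relative clause and the adjunct. Either alone would block QR.
So the wide-scope reading for *each dean* is blocked.

No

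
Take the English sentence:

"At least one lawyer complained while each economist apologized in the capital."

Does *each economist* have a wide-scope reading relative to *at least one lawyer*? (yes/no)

*each economist* sits inside the adjunct clause *while each economist apologized in the capital*.
Adjuncts are opaque for quantifier raising; a quantifier in an adjunct stays inside it.
So *each economist* cannot raise to a position above *at least one lawyer*.

No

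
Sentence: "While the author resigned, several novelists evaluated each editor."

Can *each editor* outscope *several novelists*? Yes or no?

Yes

Although there is an adjunct clause, *each editor* is in the main clause, not inside the adjunct.
No island intervenes, so both surface and inverse scope are derivable.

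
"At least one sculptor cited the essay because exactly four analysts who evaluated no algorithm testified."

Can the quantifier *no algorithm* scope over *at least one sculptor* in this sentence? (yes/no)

Structurally, *no algorithm* is inside the relative clause *who evaluated no algorithm*, which is itself inside the adjunct *because exactly four analysts who evaluated no algorithm testified*.
Even if one barrier were somehow void, the other would still block QR.
So the wide-scope reading for *no algorithm* is blocked.
(Only the surface reading survives: one fixed sculptor with respect to all the relevant algorithms.)

No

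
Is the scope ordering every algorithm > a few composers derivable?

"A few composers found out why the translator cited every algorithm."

*every algorithm* sits inside the embedded question *why the translator cited every algorithm*.
Embedded wh-clauses are opaque for QR, so the quantifier stays inside the question.
There is no licit LF on which *every algorithm* c-commands *a few composers*.

No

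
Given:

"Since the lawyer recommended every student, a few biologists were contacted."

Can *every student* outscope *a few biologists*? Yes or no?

No

*every student* occurs within the adjunct clause *since the lawyer recommended every student*.
Adjunct clauses are scope islands: a quantifier inside an adjunct cannot raise into the matrix clause.
So the wide-scope reading for *every student* is blocked.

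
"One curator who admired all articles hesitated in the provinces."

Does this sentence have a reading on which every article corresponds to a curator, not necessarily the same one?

The described interpretation is the *all articles* > *one curator* scoping.
*all articles* is embedded in the relative clause *who admired all articles*.
A relative clause is a scope island — quantifier raising cannot cross its boundary.
Hence only narrow scope for *all articles* (under *one curator*) survives.

No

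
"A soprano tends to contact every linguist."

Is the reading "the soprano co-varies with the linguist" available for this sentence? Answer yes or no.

Yes

The described interpretation is the *every linguist* > *a soprano* scoping.
The matrix predicate is a raising verb, whose infinitival complement is not a scope island — *every linguist* can QR into the matrix clause.
Ordinary QR to a clause-peripheral position gives the wide-scope LF for the lower DP.
Both orderings are possible: *a soprano* > *every linguist* and *every linguist* > *a soprano*.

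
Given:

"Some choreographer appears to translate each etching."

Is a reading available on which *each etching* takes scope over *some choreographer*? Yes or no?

Yes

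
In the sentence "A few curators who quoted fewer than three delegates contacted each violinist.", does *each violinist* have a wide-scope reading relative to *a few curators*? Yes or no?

The relative clause *who quoted fewer than three delegates* modifies *a few curators*, but *each violinist* is not inside that relative clause — it is an argument of the matrix verb.
Since no island is crossed, the inverse ordering is licensed alongside surface scope.

Yes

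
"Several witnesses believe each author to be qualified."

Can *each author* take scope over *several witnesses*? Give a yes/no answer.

Yes

*each author* is the subject of an ECM infinitive — the infinitival complement of an ECM verb is not a scope island, so *each author* can raise into the matrix clause.
Ordinary QR to a clause-peripheral position gives the wide-scope LF for the lower DP.
The sentence is scopally ambiguous between *several witnesses* > *each author* and *each author* > *several witnesses*.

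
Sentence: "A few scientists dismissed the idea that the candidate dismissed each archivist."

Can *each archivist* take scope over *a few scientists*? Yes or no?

*each archivist* sits inside the complex NP *the idea that the candidate dismissed each archivist*.
A that-clause complement to a noun is an island; QR cannot cross the NP boundary.
There is no licit LF on which *each archivist* c-commands *a few scientists*.

No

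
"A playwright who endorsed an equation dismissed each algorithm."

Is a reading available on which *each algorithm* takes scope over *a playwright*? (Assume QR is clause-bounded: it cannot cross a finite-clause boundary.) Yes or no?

Yes

*each algorithm* sits in the matrix clause, not in the relative clause on *a playwright*.
QR within a single clause is free, so the lower quantifier may take scope over the higher one.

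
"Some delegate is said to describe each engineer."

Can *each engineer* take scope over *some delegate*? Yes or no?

Raising constructions are monoclausal for scope purposes; *each engineer* is not separated from *some delegate* by any island.
No island intervenes, so both surface and inverse scope are derivable.
The sentence is scopally ambiguous between *some delegate* > *each engineer* and *each engineer* > *some delegate*.

Yes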